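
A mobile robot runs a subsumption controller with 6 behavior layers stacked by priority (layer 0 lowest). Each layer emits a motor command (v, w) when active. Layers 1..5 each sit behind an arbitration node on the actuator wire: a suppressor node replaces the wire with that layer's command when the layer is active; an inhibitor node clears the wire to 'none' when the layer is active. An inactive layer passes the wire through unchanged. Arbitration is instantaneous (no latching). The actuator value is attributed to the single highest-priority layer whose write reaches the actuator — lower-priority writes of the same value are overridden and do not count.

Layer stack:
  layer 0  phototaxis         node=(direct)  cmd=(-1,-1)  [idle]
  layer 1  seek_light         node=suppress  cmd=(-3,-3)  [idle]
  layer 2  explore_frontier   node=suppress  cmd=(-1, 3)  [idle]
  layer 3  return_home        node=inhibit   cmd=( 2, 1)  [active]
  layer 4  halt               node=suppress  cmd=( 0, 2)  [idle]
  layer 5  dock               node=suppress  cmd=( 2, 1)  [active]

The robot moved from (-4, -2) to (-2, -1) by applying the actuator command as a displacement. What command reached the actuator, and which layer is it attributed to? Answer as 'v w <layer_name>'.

2 1 dock

displacement = (-2, -1) − (-4, -2) = (2, 1)
layer 0 (phototaxis) idle — none
layer 1 (seek_light) idle — unchanged: none
layer 2 (explore_frontier) idle — unchanged: none
layer 3 (return_home) active — inhibits: none
layer 4 (halt) idle — unchanged: none
layer 5 (dock) active — suppresses: (2, 1)
→ actuator (2, 1) — from layer 5 (dock)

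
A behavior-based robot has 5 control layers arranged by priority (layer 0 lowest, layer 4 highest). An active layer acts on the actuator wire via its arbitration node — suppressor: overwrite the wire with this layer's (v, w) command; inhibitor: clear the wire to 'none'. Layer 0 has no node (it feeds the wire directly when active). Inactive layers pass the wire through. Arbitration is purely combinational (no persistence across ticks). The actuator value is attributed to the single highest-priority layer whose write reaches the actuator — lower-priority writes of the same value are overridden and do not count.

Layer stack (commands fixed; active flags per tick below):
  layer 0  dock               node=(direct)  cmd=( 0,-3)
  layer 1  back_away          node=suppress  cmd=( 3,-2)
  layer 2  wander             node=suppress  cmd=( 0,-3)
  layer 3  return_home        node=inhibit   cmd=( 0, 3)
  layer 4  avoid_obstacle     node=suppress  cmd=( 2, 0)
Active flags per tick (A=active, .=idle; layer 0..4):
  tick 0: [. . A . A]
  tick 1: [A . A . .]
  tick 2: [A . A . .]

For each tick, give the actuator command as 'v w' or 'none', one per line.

2 0
0 -3
0 -3

tick 0:
  layer 0 (dock) idle — none
  layer 1 (back_away) idle — unchanged: none
  layer 2 (wander) active — suppresses: (0, -3)
  layer 3 (return_home) idle — unchanged: (0, -3)
  layer 4 (avoid_obstacle) active — suppresses: (2, 0)
  → actuator (2, 0)
tick 1:
  layer 0 (dock) active — direct: (0, -3)
  layer 1 (back_away) idle — unchanged: (0, -3)
  layer 2 (wander) active — suppresses: (0, -3)
  layer 3 (return_home) idle — unchanged: (0, -3)
  layer 4 (avoid_obstacle) idle — unchanged: (0, -3)
  → actuator (0, -3)
tick 2:
  layer 0 (dock) active — direct: (0, -3)
  layer 1 (back_away) idle — unchanged: (0, -3)
  layer 2 (wander) active — suppresses: (0, -3)
  layer 3 (return_home) idle — unchanged: (0, -3)
  layer 4 (avoid_obstacle) idle — unchanged: (0, -3)
  → actuator (0, -3)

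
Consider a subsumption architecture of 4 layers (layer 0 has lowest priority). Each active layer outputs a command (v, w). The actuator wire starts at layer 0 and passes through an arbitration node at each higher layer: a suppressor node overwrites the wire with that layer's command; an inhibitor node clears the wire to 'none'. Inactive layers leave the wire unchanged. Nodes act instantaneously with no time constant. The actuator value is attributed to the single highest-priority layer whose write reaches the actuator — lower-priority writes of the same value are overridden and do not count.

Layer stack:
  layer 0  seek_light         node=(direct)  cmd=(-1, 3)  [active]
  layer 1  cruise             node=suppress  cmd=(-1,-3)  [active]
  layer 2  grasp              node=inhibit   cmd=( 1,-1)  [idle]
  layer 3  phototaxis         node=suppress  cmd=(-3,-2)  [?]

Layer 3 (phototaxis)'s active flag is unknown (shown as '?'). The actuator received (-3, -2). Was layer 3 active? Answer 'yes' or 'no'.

If layer 3 is active=yes:
  actuator would be (-3, -2)
If layer 3 is active=no:
  actuator would be (-1, -3)
Observed (-3, -2), so layer 3 was active.

yes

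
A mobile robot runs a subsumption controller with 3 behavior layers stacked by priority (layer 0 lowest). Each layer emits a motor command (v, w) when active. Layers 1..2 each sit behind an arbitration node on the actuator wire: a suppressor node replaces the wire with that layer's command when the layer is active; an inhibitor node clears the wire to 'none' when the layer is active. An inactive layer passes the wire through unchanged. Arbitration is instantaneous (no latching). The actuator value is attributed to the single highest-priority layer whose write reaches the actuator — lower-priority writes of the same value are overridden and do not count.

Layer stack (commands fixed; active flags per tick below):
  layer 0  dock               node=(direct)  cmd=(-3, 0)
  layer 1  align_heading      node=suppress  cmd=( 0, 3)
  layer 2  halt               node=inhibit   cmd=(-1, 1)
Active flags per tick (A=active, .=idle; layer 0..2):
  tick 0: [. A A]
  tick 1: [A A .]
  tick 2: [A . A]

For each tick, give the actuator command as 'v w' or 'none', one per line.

none
0 3
none

tick 0:
  [0] dock off; wire := none
  [1] align_heading on (suppress); wire := (0, 3)
  [2] halt on (inhibit); wire := none
  output none
tick 1:
  [0] dock on; wire := (-3, 0)
  [1] align_heading on (suppress); wire := (0, 3)
  [2] halt off; pass (0, 3)
  output (0, 3)
tick 2:
  [0] dock on; wire := (-3, 0)
  [1] align_heading off; pass (-3, 0)
  [2] halt on (inhibit); wire := none
  output none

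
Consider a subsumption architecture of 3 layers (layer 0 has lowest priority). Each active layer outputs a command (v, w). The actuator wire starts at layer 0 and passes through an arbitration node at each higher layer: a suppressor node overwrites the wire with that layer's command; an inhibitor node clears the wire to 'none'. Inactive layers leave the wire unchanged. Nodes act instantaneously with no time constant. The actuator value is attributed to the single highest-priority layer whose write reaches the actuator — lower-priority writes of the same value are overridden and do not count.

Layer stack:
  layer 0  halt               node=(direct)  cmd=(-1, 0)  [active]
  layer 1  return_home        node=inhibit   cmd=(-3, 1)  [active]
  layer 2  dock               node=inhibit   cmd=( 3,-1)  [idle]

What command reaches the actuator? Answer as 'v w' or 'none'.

L0 halt: active, feeds wire = (-1, 0)
L1 return_home: active, inhibitor → wire = none
L2 dock: idle → wire stays none
actuator = none

none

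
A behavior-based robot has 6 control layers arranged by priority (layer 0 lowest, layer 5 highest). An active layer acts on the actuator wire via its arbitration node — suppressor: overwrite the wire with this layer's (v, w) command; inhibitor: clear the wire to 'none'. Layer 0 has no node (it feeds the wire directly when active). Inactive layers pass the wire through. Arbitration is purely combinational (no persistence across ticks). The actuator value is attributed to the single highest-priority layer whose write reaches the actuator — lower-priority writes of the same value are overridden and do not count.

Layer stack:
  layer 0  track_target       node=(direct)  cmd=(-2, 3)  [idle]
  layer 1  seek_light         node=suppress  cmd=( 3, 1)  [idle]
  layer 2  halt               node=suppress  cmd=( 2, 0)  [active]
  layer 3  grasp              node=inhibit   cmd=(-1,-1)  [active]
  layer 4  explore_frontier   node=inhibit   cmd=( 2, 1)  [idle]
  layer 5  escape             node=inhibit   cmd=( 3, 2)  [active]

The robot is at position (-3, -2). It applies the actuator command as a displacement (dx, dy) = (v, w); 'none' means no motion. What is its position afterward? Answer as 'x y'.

-3 -2

L0 track_target: idle → wire = none
L1 seek_light: idle → wire stays none
L2 halt: active, suppressor → wire = (2, 0)
L3 grasp: active, inhibitor → wire = none
L4 explore_frontier: idle → wire stays none
L5 escape: active, inhibitor → wire = none
actuator = none
position: (-3, -2) + none = (-3, -2)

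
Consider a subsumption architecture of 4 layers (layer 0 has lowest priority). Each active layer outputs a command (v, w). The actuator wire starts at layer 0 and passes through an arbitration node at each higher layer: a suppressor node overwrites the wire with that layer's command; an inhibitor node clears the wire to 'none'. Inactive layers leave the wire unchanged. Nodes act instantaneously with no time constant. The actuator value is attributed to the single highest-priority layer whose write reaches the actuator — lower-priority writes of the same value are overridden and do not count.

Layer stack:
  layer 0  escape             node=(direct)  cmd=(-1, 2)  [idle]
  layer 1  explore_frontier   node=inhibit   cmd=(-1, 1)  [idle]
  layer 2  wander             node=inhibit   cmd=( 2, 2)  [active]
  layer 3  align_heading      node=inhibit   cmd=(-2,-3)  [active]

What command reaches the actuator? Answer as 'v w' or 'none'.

L0 escape: idle → wire = none
L1 explore_frontier: idle → wire stays none
L2 wander: active, inhibitor → wire = none
L3 align_heading: active, inhibitor → wire = none
actuator = none

none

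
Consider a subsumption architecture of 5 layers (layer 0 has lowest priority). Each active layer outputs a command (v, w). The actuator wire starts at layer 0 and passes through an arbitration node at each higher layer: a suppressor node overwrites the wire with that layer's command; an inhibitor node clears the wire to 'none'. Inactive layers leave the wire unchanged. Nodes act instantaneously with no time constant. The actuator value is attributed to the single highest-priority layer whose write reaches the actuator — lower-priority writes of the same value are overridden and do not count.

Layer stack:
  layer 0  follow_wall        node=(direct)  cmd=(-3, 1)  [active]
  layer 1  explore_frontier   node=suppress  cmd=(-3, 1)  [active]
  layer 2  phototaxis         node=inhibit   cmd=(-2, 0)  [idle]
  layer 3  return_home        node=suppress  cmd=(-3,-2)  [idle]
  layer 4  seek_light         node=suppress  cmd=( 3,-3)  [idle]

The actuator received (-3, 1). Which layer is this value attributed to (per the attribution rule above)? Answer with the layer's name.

L0 follow_wall: active, feeds wire = (-3, 1)
L1 explore_frontier: active, suppressor → wire = (-3, 1)
L2 phototaxis: idle → wire stays (-3, 1)
L3 return_home: idle → wire stays (-3, 1)
L4 seek_light: idle → wire stays (-3, 1)
actuator = (-3, 1)
last writer: layer 1 = explore_frontier

explore_frontier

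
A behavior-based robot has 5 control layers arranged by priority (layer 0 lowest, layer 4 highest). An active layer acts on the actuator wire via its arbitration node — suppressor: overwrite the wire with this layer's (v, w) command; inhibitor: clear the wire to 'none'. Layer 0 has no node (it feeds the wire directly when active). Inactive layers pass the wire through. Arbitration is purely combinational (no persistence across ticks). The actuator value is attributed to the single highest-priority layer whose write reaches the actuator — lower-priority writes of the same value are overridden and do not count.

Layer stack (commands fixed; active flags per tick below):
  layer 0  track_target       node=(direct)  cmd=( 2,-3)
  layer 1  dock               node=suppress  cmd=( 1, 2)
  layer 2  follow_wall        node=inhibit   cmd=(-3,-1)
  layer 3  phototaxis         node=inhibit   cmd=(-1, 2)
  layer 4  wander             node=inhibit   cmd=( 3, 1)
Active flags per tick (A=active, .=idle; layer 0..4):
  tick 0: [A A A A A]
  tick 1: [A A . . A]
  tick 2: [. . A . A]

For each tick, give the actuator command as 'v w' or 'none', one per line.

none
none
none

tick 0:
  L0 track_target: active, feeds wire = (2, -3)
  L1 dock: active, suppressor → wire = (1, 2)
  L2 follow_wall: active, inhibitor → wire = none
  L3 phototaxis: active, inhibitor → wire = none
  L4 wander: active, inhibitor → wire = none
  actuator = none
tick 1:
  L0 track_target: active, feeds wire = (2, -3)
  L1 dock: active, suppressor → wire = (1, 2)
  L2 follow_wall: idle → wire stays (1, 2)
  L3 phototaxis: idle → wire stays (1, 2)
  L4 wander: active, inhibitor → wire = none
  actuator = none
tick 2:
  L0 track_target: idle → wire = none
  L1 dock: idle → wire stays none
  L2 follow_wall: active, inhibitor → wire = none
  L3 phototaxis: idle → wire stays none
  L4 wander: active, inhibitor → wire = none
  actuator = none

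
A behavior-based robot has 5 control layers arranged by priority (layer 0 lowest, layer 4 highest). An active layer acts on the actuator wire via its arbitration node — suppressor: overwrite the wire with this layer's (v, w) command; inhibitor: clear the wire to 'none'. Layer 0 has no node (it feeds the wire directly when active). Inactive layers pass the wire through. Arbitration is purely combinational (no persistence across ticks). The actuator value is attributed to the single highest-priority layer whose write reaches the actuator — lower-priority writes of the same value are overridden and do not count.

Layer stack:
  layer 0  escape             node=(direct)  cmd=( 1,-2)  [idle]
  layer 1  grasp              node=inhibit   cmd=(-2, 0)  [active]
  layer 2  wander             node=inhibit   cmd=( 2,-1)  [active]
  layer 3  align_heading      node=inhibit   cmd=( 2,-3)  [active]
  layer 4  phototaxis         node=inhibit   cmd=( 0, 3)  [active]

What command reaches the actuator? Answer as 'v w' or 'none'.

L0 escape: idle → wire = none
L1 grasp: active, inhibitor → wire = none
L2 wander: active, inhibitor → wire = none
L3 align_heading: active, inhibitor → wire = none
L4 phototaxis: active, inhibitor → wire = none
actuator = none

none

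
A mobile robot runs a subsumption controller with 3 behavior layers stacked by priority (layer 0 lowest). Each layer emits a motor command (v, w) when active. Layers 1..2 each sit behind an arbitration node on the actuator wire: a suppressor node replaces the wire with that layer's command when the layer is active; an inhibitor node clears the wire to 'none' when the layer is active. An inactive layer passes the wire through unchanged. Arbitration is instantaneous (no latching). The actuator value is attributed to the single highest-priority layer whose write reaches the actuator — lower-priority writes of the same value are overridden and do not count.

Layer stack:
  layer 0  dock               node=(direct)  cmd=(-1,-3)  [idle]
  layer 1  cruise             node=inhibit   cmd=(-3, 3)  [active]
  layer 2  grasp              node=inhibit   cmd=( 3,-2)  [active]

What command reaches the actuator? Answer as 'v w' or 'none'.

none

[0] dock off; wire := none
[1] cruise on (inhibit); wire := none
[2] grasp on (inhibit); wire := none
output none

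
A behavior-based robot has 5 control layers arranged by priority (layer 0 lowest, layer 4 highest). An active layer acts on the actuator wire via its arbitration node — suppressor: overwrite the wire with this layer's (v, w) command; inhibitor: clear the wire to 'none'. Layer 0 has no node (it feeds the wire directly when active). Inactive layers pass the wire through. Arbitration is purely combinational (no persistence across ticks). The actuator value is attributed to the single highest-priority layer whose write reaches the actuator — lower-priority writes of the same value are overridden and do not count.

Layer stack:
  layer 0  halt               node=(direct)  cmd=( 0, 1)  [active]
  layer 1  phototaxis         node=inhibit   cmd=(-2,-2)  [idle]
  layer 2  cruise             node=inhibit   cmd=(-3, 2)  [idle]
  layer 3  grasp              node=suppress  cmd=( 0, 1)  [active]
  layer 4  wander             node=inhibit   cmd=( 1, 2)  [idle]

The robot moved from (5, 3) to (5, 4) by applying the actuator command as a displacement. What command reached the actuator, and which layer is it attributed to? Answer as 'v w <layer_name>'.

displacement = (5, 4) − (5, 3) = (0, 1)
[0] halt on; wire := (0, 1)
[1] phototaxis off; pass (0, 1)
[2] cruise off; pass (0, 1)
[3] grasp on (suppress); wire := (0, 1)
[4] wander off; pass (0, 1)
output (0, 1) — from layer 3 (grasp)

0 1 grasp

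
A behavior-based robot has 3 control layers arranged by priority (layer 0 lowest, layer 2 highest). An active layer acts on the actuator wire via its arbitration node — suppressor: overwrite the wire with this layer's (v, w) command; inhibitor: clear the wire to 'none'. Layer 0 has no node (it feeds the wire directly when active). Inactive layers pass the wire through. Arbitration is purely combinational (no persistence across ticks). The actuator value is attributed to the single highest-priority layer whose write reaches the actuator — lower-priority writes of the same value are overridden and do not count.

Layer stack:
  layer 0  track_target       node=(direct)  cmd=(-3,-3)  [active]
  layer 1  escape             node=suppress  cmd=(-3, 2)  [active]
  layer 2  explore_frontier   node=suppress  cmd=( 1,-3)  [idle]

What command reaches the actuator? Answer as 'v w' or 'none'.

L0 track_target: active, feeds wire = (-3, -3)
L1 escape: active, suppressor → wire = (-3, 2)
L2 explore_frontier: idle → wire stays (-3, 2)
actuator = (-3, 2)

-3 2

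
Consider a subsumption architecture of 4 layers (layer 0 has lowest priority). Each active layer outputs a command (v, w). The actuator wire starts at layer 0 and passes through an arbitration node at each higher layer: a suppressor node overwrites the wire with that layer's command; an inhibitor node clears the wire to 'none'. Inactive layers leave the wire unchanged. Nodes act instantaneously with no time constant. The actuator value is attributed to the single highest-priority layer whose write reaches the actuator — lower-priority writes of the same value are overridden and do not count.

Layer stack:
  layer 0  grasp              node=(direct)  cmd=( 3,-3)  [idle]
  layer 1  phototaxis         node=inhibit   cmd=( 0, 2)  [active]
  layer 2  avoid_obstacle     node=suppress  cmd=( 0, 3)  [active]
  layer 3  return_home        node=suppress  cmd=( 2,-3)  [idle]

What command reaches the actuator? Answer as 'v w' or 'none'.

L0 grasp: idle → wire = none
L1 phototaxis: active, inhibitor → wire = none
L2 avoid_obstacle: active, suppressor → wire = (0, 3)
L3 return_home: idle → wire stays (0, 3)
actuator = (0, 3)

0 3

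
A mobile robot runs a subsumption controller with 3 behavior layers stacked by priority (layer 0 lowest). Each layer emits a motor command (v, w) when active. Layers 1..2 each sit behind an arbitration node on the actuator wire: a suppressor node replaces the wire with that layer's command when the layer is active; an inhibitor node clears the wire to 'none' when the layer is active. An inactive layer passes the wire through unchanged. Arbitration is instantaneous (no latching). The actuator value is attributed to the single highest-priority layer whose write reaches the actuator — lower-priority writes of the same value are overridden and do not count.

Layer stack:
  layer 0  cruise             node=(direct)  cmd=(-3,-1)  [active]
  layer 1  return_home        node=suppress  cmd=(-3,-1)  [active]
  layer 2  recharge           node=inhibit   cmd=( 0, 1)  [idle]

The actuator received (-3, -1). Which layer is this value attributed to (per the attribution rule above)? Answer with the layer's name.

L0 cruise: active, feeds wire = (-3, -1)
L1 return_home: active, suppressor → wire = (-3, -1)
L2 recharge: idle → wire stays (-3, -1)
actuator = (-3, -1)
last writer: layer 1 = return_home

return_home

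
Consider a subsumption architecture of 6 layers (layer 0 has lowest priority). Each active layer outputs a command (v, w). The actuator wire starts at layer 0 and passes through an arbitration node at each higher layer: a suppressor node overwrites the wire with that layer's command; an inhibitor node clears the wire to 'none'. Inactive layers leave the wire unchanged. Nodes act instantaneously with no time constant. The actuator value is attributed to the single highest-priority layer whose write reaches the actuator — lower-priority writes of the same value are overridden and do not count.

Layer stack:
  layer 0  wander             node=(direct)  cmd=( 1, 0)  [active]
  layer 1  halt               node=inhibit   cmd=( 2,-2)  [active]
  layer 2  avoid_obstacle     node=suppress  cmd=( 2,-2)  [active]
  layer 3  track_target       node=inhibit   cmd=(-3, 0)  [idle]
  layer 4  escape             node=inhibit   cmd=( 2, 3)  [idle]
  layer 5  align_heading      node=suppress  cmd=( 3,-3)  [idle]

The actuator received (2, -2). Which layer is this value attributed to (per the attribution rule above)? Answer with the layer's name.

[0] wander on; wire := (1, 0)
[1] halt on (inhibit); wire := none
[2] avoid_obstacle on (suppress); wire := (2, -2)
[3] track_target off; pass (2, -2)
[4] escape off; pass (2, -2)
[5] align_heading off; pass (2, -2)
output (2, -2)
last writer: layer 2 = avoid_obstacle

avoid_obstacle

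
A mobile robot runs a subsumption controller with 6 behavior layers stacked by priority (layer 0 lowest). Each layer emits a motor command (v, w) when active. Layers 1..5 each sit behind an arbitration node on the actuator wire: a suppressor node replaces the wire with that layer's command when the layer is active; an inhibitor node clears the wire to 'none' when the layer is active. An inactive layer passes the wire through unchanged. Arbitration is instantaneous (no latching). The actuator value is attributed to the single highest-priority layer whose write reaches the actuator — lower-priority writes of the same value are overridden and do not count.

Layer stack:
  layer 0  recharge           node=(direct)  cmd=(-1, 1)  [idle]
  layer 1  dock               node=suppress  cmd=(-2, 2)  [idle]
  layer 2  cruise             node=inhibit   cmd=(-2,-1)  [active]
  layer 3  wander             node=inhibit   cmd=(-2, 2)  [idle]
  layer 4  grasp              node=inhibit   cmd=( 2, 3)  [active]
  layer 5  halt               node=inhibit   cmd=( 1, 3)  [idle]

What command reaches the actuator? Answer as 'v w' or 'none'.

none

[0] recharge off; wire := none
[1] dock off; pass none
[2] cruise on (inhibit); wire := none
[3] wander off; pass none
[4] grasp on (inhibit); wire := none
[5] halt off; pass none
output none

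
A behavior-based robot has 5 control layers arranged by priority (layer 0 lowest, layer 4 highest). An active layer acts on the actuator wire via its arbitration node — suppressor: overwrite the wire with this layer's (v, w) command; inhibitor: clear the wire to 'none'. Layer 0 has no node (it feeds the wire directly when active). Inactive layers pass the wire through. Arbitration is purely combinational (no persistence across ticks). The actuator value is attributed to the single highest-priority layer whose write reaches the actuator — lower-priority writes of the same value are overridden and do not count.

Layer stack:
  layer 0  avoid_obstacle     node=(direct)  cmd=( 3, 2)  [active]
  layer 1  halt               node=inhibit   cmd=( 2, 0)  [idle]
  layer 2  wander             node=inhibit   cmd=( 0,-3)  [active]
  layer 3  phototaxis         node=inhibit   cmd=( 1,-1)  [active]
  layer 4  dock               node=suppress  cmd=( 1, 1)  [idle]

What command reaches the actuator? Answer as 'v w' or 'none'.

none

[0] avoid_obstacle on; wire := (3, 2)
[1] halt off; pass (3, 2)
[2] wander on (inhibit); wire := none
[3] phototaxis on (inhibit); wire := none
[4] dock off; pass none
output none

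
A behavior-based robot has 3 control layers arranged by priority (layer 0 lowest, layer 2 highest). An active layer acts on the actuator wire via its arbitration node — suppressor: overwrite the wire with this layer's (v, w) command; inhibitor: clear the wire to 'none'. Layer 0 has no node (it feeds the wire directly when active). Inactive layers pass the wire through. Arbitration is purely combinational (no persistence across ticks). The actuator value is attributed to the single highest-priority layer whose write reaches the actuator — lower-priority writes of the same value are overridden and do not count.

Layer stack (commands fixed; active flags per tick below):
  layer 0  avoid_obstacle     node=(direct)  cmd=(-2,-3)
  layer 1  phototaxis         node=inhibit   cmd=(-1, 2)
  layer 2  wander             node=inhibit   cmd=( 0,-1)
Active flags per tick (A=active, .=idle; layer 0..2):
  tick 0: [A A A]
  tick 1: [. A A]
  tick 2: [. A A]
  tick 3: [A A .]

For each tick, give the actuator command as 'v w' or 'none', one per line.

tick 0:
  layer 0 (avoid_obstacle) active — direct: (-2, -3)
  layer 1 (phototaxis) active — inhibits: none
  layer 2 (wander) active — inhibits: none
  → actuator none
tick 1:
  layer 0 (avoid_obstacle) idle — none
  layer 1 (phototaxis) active — inhibits: none
  layer 2 (wander) active — inhibits: none
  → actuator none
tick 2:
  layer 0 (avoid_obstacle) idle — none
  layer 1 (phototaxis) active — inhibits: none
  layer 2 (wander) active — inhibits: none
  → actuator none
tick 3:
  layer 0 (avoid_obstacle) active — direct: (-2, -3)
  layer 1 (phototaxis) active — inhibits: none
  layer 2 (wander) idle — unchanged: none
  → actuator none

none
none
none
none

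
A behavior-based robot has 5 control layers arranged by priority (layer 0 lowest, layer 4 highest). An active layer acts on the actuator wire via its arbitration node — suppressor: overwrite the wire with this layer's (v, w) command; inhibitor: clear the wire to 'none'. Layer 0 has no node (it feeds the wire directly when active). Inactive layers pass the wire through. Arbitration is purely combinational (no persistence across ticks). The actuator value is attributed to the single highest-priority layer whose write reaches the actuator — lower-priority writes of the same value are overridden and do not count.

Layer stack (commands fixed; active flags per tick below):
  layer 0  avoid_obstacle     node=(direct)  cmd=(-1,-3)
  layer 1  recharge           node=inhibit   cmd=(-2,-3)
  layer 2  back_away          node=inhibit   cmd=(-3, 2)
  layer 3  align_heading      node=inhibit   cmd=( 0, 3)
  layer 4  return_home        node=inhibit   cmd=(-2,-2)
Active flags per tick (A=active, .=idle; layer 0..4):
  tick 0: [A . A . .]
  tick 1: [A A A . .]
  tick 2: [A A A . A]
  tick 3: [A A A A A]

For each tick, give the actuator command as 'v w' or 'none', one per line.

tick 0:
  layer 0 (avoid_obstacle) active — direct: (-1, -3)
  layer 1 (recharge) idle — unchanged: (-1, -3)
  layer 2 (back_away) active — inhibits: none
  layer 3 (align_heading) idle — unchanged: none
  layer 4 (return_home) idle — unchanged: none
  → actuator none
tick 1:
  layer 0 (avoid_obstacle) active — direct: (-1, -3)
  layer 1 (recharge) active — inhibits: none
  layer 2 (back_away) active — inhibits: none
  layer 3 (align_heading) idle — unchanged: none
  layer 4 (return_home) idle — unchanged: none
  → actuator none
tick 2:
  layer 0 (avoid_obstacle) active — direct: (-1, -3)
  layer 1 (recharge) active — inhibits: none
  layer 2 (back_away) active — inhibits: none
  layer 3 (align_heading) idle — unchanged: none
  layer 4 (return_home) active — inhibits: none
  → actuator none
tick 3:
  layer 0 (avoid_obstacle) active — direct: (-1, -3)
  layer 1 (recharge) active — inhibits: none
  layer 2 (back_away) active — inhibits: none
  layer 3 (align_heading) active — inhibits: none
  layer 4 (return_home) active — inhibits: none
  → actuator none

none
none
none
none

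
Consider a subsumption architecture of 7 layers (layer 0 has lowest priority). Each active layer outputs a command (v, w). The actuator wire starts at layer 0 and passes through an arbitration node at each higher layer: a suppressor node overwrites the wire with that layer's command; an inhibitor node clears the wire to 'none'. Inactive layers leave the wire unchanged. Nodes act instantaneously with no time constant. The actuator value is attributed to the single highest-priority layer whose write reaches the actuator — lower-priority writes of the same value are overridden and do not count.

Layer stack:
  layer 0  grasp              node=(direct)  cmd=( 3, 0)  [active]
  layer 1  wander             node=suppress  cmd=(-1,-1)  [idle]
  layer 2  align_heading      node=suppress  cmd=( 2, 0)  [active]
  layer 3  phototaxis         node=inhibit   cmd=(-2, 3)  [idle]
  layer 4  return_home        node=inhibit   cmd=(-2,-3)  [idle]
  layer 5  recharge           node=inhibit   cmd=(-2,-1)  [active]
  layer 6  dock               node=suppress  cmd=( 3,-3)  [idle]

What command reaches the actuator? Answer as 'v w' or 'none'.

[0] grasp on; wire := (3, 0)
[1] wander off; pass (3, 0)
[2] align_heading on (suppress); wire := (2, 0)
[3] phototaxis off; pass (2, 0)
[4] return_home off; pass (2, 0)
[5] recharge on (inhibit); wire := none
[6] dock off; pass none
output none

none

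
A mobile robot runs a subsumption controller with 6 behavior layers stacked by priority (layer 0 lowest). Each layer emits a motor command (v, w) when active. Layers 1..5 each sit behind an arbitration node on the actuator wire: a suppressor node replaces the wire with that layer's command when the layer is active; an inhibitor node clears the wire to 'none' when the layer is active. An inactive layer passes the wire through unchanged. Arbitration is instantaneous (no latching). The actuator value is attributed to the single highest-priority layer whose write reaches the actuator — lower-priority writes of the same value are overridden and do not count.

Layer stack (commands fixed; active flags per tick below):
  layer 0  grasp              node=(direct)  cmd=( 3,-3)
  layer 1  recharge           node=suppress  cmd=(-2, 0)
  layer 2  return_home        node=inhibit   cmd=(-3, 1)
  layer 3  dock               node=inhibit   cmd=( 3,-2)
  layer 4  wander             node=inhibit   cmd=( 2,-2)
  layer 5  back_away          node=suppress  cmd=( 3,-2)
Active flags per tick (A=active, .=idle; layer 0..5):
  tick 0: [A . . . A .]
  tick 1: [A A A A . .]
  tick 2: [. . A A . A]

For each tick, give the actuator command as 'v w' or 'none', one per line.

none
none
3 -2

tick 0:
  L0 grasp: active, feeds wire = (3, -3)
  L1 recharge: idle → wire stays (3, -3)
  L2 return_home: idle → wire stays (3, -3)
  L3 dock: idle → wire stays (3, -3)
  L4 wander: active, inhibitor → wire = none
  L5 back_away: idle → wire stays none
  actuator = none
tick 1:
  L0 grasp: active, feeds wire = (3, -3)
  L1 recharge: active, suppressor → wire = (-2, 0)
  L2 return_home: active, inhibitor → wire = none
  L3 dock: active, inhibitor → wire = none
  L4 wander: idle → wire stays none
  L5 back_away: idle → wire stays none
  actuator = none
tick 2:
  L0 grasp: idle → wire = none
  L1 recharge: idle → wire stays none
  L2 return_home: active, inhibitor → wire = none
  L3 dock: active, inhibitor → wire = none
  L4 wander: idle → wire stays none
  L5 back_away: active, suppressor → wire = (3, -2)
  actuator = (3, -2)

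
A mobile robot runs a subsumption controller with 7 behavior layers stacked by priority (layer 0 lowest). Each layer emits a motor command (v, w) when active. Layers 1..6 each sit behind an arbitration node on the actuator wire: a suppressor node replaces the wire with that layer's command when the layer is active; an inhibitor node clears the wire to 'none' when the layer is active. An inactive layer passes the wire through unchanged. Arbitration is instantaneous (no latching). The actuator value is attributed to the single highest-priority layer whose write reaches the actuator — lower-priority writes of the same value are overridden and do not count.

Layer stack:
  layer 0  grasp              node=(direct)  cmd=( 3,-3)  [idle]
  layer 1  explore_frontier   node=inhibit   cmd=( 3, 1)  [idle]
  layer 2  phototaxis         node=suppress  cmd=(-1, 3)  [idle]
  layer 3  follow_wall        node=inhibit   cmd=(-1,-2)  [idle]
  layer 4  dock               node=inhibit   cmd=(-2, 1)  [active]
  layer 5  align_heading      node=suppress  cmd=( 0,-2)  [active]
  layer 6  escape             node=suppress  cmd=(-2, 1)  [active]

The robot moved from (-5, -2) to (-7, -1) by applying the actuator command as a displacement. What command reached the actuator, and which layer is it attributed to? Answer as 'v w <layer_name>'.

-2 1 escape

displacement = (-7, -1) − (-5, -2) = (-2, 1)
L0 grasp: idle → wire = none
L1 explore_frontier: idle → wire stays none
L2 phototaxis: idle → wire stays none
L3 follow_wall: idle → wire stays none
L4 dock: active, inhibitor → wire = none
L5 align_heading: active, suppressor → wire = (0, -2)
L6 escape: active, suppressor → wire = (-2, 1)
actuator = (-2, 1) — from layer 6 (escape)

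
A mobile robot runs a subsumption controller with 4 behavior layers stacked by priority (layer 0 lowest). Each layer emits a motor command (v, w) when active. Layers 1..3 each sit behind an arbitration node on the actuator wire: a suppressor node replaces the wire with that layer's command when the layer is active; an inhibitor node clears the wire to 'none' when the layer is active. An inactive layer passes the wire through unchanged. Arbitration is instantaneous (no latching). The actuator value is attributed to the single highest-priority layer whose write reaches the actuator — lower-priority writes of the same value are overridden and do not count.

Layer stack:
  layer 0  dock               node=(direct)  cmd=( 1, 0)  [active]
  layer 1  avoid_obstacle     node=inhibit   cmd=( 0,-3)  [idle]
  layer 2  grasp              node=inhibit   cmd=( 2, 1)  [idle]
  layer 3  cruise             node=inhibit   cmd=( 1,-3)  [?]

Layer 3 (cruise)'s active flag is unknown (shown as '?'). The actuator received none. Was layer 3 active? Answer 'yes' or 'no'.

If layer 3 is active=yes:
  actuator would be none
If layer 3 is active=no:
  actuator would be (1, 0)
Observed none, so layer 3 was active.

yes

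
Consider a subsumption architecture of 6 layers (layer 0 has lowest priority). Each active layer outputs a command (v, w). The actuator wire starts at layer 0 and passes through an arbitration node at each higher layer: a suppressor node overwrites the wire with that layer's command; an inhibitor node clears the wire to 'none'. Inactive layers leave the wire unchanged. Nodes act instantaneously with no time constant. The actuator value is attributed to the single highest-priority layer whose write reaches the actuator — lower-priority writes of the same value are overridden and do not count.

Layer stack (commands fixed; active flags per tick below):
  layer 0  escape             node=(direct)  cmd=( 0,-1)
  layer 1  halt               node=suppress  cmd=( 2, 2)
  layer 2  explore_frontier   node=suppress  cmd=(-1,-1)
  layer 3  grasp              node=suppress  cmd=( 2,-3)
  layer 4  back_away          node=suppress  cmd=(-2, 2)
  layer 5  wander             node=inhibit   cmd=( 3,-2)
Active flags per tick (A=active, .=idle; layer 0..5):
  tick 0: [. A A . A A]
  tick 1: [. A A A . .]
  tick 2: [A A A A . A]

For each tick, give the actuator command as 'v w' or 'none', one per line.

tick 0:
  layer 0 (escape) idle — none
  layer 1 (halt) active — suppresses: (2, 2)
  layer 2 (explore_frontier) active — suppresses: (-1, -1)
  layer 3 (grasp) idle — unchanged: (-1, -1)
  layer 4 (back_away) active — suppresses: (-2, 2)
  layer 5 (wander) active — inhibits: none
  → actuator none
tick 1:
  layer 0 (escape) idle — none
  layer 1 (halt) active — suppresses: (2, 2)
  layer 2 (explore_frontier) active — suppresses: (-1, -1)
  layer 3 (grasp) active — suppresses: (2, -3)
  layer 4 (back_away) idle — unchanged: (2, -3)
  layer 5 (wander) idle — unchanged: (2, -3)
  → actuator (2, -3)
tick 2:
  layer 0 (escape) active — direct: (0, -1)
  layer 1 (halt) active — suppresses: (2, 2)
  layer 2 (explore_frontier) active — suppresses: (-1, -1)
  layer 3 (grasp) active — suppresses: (2, -3)
  layer 4 (back_away) idle — unchanged: (2, -3)
  layer 5 (wander) active — inhibits: none
  → actuator none

none
2 -3
none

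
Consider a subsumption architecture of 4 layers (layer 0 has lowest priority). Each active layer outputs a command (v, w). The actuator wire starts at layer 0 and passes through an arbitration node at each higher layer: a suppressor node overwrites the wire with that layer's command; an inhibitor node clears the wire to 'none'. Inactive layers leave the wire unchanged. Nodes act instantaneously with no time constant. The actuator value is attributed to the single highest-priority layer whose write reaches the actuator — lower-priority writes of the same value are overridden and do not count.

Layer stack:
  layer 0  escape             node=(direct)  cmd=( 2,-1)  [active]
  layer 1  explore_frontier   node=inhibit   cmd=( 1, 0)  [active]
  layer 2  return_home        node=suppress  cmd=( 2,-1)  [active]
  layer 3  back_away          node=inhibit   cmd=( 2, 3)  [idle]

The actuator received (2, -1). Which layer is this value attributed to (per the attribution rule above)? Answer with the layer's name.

L0 escape: active, feeds wire = (2, -1)
L1 explore_frontier: active, inhibitor → wire = none
L2 return_home: active, suppressor → wire = (2, -1)
L3 back_away: idle → wire stays (2, -1)
actuator = (2, -1)
last writer: layer 2 = return_home

return_home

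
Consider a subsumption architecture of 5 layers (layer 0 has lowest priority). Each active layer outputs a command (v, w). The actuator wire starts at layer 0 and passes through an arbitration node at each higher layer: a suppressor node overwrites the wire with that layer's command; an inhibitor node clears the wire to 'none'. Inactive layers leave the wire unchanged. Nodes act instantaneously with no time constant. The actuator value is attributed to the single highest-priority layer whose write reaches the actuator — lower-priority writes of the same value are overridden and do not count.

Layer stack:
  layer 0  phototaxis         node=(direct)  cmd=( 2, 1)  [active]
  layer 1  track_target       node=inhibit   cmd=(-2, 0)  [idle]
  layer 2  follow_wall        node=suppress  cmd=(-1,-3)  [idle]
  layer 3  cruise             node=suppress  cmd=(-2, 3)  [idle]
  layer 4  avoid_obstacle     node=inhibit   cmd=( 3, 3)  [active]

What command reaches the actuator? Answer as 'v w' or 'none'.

[0] phototaxis on; wire := (2, 1)
[1] track_target off; pass (2, 1)
[2] follow_wall off; pass (2, 1)
[3] cruise off; pass (2, 1)
[4] avoid_obstacle on (inhibit); wire := none
output none

none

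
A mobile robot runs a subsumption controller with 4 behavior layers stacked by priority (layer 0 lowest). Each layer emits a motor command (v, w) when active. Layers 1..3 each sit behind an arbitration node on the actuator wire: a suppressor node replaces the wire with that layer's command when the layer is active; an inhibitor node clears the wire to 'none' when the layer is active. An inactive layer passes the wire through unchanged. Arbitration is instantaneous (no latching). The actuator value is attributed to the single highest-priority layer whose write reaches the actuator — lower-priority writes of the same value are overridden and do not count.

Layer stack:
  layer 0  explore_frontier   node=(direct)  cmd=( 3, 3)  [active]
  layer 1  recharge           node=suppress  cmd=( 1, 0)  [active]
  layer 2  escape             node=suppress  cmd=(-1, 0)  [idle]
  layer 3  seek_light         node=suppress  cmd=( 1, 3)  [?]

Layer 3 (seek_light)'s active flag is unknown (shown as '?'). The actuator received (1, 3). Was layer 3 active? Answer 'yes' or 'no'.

yes

If layer 3 is active=yes:
  actuator would be (1, 3)
If layer 3 is active=no:
  actuator would be (1, 0)
Observed (1, 3), so layer 3 was active.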